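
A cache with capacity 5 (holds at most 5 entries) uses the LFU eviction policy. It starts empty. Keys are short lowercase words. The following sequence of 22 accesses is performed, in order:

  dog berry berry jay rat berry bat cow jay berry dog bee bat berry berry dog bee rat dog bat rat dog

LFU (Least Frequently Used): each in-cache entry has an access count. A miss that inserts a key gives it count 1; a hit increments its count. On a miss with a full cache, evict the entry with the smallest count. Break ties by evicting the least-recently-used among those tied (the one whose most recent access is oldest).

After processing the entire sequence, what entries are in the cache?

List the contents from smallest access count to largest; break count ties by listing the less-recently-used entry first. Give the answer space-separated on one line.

Answer: rat jay bee dog berry

Derivation:
LFU simulation (capacity=5):
  1. access dog: MISS. Cache: [dog(c=1)]
  2. access berry: MISS. Cache: [dog(c=1) berry(c=1)]
  3. access berry: HIT, count now 2. Cache: [dog(c=1) berry(c=2)]
  4. access jay: MISS. Cache: [dog(c=1) jay(c=1) berry(c=2)]
  5. access rat: MISS. Cache: [dog(c=1) jay(c=1) rat(c=1) berry(c=2)]
  6. access berry: HIT, count now 3. Cache: [dog(c=1) jay(c=1) rat(c=1) berry(c=3)]
  7. access bat: MISS. Cache: [dog(c=1) jay(c=1) rat(c=1) bat(c=1) berry(c=3)]
  8. access cow: MISS, evict dog(c=1). Cache: [jay(c=1) rat(c=1) bat(c=1) cow(c=1) berry(c=3)]
  9. access jay: HIT, count now 2. Cache: [rat(c=1) bat(c=1) cow(c=1) jay(c=2) berry(c=3)]
  10. access berry: HIT, count now 4. Cache: [rat(c=1) bat(c=1) cow(c=1) jay(c=2) berry(c=4)]
  11. access dog: MISS, evict rat(c=1). Cache: [bat(c=1) cow(c=1) dog(c=1) jay(c=2) berry(c=4)]
  12. access bee: MISS, evict bat(c=1). Cache: [cow(c=1) dog(c=1) bee(c=1) jay(c=2) berry(c=4)]
  13. access bat: MISS, evict cow(c=1). Cache: [dog(c=1) bee(c=1) bat(c=1) jay(c=2) berry(c=4)]
  14. access berry: HIT, count now 5. Cache: [dog(c=1) bee(c=1) bat(c=1) jay(c=2) berry(c=5)]
  15. access berry: HIT, count now 6. Cache: [dog(c=1) bee(c=1) bat(c=1) jay(c=2) berry(c=6)]
  16. access dog: HIT, count now 2. Cache: [bee(c=1) bat(c=1) jay(c=2) dog(c=2) berry(c=6)]
  17. access bee: HIT, count now 2. Cache: [bat(c=1) jay(c=2) dog(c=2) bee(c=2) berry(c=6)]
  18. access rat: MISS, evict bat(c=1). Cache: [rat(c=1) jay(c=2) dog(c=2) bee(c=2) berry(c=6)]
  19. access dog: HIT, count now 3. Cache: [rat(c=1) jay(c=2) bee(c=2) dog(c=3) berry(c=6)]
  20. access bat: MISS, evict rat(c=1). Cache: [bat(c=1) jay(c=2) bee(c=2) dog(c=3) berry(c=6)]
  21. access rat: MISS, evict bat(c=1). Cache: [rat(c=1) jay(c=2) bee(c=2) dog(c=3) berry(c=6)]
  22. access dog: HIT, count now 4. Cache: [rat(c=1) jay(c=2) bee(c=2) dog(c=4) berry(c=6)]
Total: 10 hits, 12 misses, 7 evictions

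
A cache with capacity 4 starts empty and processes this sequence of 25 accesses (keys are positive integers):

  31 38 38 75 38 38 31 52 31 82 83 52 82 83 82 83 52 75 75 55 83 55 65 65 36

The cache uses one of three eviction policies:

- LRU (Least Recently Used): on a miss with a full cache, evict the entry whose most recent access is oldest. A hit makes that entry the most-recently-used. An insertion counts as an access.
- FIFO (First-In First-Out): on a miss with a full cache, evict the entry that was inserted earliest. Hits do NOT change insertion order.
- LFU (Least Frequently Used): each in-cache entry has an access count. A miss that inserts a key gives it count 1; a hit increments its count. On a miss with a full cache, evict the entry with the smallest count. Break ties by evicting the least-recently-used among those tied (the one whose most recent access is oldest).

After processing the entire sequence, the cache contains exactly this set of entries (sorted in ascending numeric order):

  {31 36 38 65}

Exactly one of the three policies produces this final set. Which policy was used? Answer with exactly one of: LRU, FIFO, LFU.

Simulating under each policy and comparing final sets:
  LRU: final set = {36 55 65 83} -> differs
  FIFO: final set = {36 55 65 83} -> differs
  LFU: final set = {31 36 38 65} -> MATCHES target
Only LFU produces the target set.

Answer: LFU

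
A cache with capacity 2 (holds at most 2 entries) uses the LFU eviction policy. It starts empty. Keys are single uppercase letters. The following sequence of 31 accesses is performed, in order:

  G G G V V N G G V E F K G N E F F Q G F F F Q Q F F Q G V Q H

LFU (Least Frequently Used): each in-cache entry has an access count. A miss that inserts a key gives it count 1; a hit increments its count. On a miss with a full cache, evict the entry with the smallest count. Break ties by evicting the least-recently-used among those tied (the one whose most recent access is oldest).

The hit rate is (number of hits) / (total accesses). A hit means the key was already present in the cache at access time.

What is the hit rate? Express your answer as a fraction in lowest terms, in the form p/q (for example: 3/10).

LFU simulation (capacity=2):
  1. access G: MISS. Cache: [G(c=1)]
  2. access G: HIT, count now 2. Cache: [G(c=2)]
  3. access G: HIT, count now 3. Cache: [G(c=3)]
  4. access V: MISS. Cache: [V(c=1) G(c=3)]
  5. access V: HIT, count now 2. Cache: [V(c=2) G(c=3)]
  6. access N: MISS, evict V(c=2). Cache: [N(c=1) G(c=3)]
  7. access G: HIT, count now 4. Cache: [N(c=1) G(c=4)]
  8. access G: HIT, count now 5. Cache: [N(c=1) G(c=5)]
  9. access V: MISS, evict N(c=1). Cache: [V(c=1) G(c=5)]
  10. access E: MISS, evict V(c=1). Cache: [E(c=1) G(c=5)]
  11. access F: MISS, evict E(c=1). Cache: [F(c=1) G(c=5)]
  12. access K: MISS, evict F(c=1). Cache: [K(c=1) G(c=5)]
  13. access G: HIT, count now 6. Cache: [K(c=1) G(c=6)]
  14. access N: MISS, evict K(c=1). Cache: [N(c=1) G(c=6)]
  15. access E: MISS, evict N(c=1). Cache: [E(c=1) G(c=6)]
  16. access F: MISS, evict E(c=1). Cache: [F(c=1) G(c=6)]
  17. access F: HIT, count now 2. Cache: [F(c=2) G(c=6)]
  18. access Q: MISS, evict F(c=2). Cache: [Q(c=1) G(c=6)]
  19. access G: HIT, count now 7. Cache: [Q(c=1) G(c=7)]
  20. access F: MISS, evict Q(c=1). Cache: [F(c=1) G(c=7)]
  21. access F: HIT, count now 2. Cache: [F(c=2) G(c=7)]
  22. access F: HIT, count now 3. Cache: [F(c=3) G(c=7)]
  23. access Q: MISS, evict F(c=3). Cache: [Q(c=1) G(c=7)]
  24. access Q: HIT, count now 2. Cache: [Q(c=2) G(c=7)]
  25. access F: MISS, evict Q(c=2). Cache: [F(c=1) G(c=7)]
  26. access F: HIT, count now 2. Cache: [F(c=2) G(c=7)]
  27. access Q: MISS, evict F(c=2). Cache: [Q(c=1) G(c=7)]
  28. access G: HIT, count now 8. Cache: [Q(c=1) G(c=8)]
  29. access V: MISS, evict Q(c=1). Cache: [V(c=1) G(c=8)]
  30. access Q: MISS, evict V(c=1). Cache: [Q(c=1) G(c=8)]
  31. access H: MISS, evict Q(c=1). Cache: [H(c=1) G(c=8)]
Total: 13 hits, 18 misses, 16 evictions

Hit rate = 13/31

Answer: 13/31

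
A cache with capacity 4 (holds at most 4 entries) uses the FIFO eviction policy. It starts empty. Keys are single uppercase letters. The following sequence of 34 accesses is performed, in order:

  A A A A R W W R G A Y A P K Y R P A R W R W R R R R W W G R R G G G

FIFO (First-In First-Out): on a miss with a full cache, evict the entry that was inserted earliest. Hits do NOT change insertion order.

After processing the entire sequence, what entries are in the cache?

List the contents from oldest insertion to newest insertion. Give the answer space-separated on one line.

Answer: K R W G

Derivation:
FIFO simulation (capacity=4):
  1. access A: MISS. Cache (old->new): [A]
  2. access A: HIT. Cache (old->new): [A]
  3. access A: HIT. Cache (old->new): [A]
  4. access A: HIT. Cache (old->new): [A]
  5. access R: MISS. Cache (old->new): [A R]
  6. access W: MISS. Cache (old->new): [A R W]
  7. access W: HIT. Cache (old->new): [A R W]
  8. access R: HIT. Cache (old->new): [A R W]
  9. access G: MISS. Cache (old->new): [A R W G]
  10. access A: HIT. Cache (old->new): [A R W G]
  11. access Y: MISS, evict A. Cache (old->new): [R W G Y]
  12. access A: MISS, evict R. Cache (old->new): [W G Y A]
  13. access P: MISS, evict W. Cache (old->new): [G Y A P]
  14. access K: MISS, evict G. Cache (old->new): [Y A P K]
  15. access Y: HIT. Cache (old->new): [Y A P K]
  16. access R: MISS, evict Y. Cache (old->new): [A P K R]
  17. access P: HIT. Cache (old->new): [A P K R]
  18. access A: HIT. Cache (old->new): [A P K R]
  19. access R: HIT. Cache (old->new): [A P K R]
  20. access W: MISS, evict A. Cache (old->new): [P K R W]
  21. access R: HIT. Cache (old->new): [P K R W]
  22. access W: HIT. Cache (old->new): [P K R W]
  23. access R: HIT. Cache (old->new): [P K R W]
  24. access R: HIT. Cache (old->new): [P K R W]
  25. access R: HIT. Cache (old->new): [P K R W]
  26. access R: HIT. Cache (old->new): [P K R W]
  27. access W: HIT. Cache (old->new): [P K R W]
  28. access W: HIT. Cache (old->new): [P K R W]
  29. access G: MISS, evict P. Cache (old->new): [K R W G]
  30. access R: HIT. Cache (old->new): [K R W G]
  31. access R: HIT. Cache (old->new): [K R W G]
  32. access G: HIT. Cache (old->new): [K R W G]
  33. access G: HIT. Cache (old->new): [K R W G]
  34. access G: HIT. Cache (old->new): [K R W G]
Total: 23 hits, 11 misses, 7 evictions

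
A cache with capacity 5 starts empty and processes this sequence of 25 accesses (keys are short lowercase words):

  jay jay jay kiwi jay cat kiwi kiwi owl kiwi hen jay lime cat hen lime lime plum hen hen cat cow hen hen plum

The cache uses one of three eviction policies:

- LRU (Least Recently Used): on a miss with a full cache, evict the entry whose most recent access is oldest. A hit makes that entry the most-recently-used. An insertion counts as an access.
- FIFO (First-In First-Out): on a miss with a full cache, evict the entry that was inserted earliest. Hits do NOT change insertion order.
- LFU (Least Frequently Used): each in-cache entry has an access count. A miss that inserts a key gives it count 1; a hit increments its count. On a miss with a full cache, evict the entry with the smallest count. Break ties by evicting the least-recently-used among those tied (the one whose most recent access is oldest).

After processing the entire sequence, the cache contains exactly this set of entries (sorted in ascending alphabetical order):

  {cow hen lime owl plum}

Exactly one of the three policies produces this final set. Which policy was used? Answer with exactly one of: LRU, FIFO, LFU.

Answer: FIFO

Derivation:
Simulating under each policy and comparing final sets:
  LRU: final set = {cat cow hen lime plum} -> differs
  FIFO: final set = {cow hen lime owl plum} -> MATCHES target
  LFU: final set = {hen jay kiwi lime plum} -> differs
Only FIFO produces the target set.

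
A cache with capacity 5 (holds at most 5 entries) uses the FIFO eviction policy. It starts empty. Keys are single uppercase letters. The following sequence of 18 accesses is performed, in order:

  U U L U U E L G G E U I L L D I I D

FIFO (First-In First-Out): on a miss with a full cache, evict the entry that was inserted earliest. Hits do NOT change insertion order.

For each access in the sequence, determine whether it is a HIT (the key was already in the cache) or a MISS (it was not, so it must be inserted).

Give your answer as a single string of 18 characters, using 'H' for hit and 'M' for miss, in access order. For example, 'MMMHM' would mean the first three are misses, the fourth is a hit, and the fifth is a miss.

Answer: MHMHHMHMHHHMHHMHHH

Derivation:
FIFO simulation (capacity=5):
  1. access U: MISS. Cache (old->new): [U]
  2. access U: HIT. Cache (old->new): [U]
  3. access L: MISS. Cache (old->new): [U L]
  4. access U: HIT. Cache (old->new): [U L]
  5. access U: HIT. Cache (old->new): [U L]
  6. access E: MISS. Cache (old->new): [U L E]
  7. access L: HIT. Cache (old->new): [U L E]
  8. access G: MISS. Cache (old->new): [U L E G]
  9. access G: HIT. Cache (old->new): [U L E G]
  10. access E: HIT. Cache (old->new): [U L E G]
  11. access U: HIT. Cache (old->new): [U L E G]
  12. access I: MISS. Cache (old->new): [U L E G I]
  13. access L: HIT. Cache (old->new): [U L E G I]
  14. access L: HIT. Cache (old->new): [U L E G I]
  15. access D: MISS, evict U. Cache (old->new): [L E G I D]
  16. access I: HIT. Cache (old->new): [L E G I D]
  17. access I: HIT. Cache (old->new): [L E G I D]
  18. access D: HIT. Cache (old->new): [L E G I D]
Total: 12 hits, 6 misses, 1 evictions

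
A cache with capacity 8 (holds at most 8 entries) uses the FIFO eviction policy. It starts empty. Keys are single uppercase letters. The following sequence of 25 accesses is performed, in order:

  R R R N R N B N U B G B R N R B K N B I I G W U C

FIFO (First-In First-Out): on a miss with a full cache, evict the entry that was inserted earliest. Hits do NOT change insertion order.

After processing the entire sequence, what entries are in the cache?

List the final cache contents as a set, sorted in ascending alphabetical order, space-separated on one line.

Answer: B C G I K N U W

Derivation:
FIFO simulation (capacity=8):
  1. access R: MISS. Cache (old->new): [R]
  2. access R: HIT. Cache (old->new): [R]
  3. access R: HIT. Cache (old->new): [R]
  4. access N: MISS. Cache (old->new): [R N]
  5. access R: HIT. Cache (old->new): [R N]
  6. access N: HIT. Cache (old->new): [R N]
  7. access B: MISS. Cache (old->new): [R N B]
  8. access N: HIT. Cache (old->new): [R N B]
  9. access U: MISS. Cache (old->new): [R N B U]
  10. access B: HIT. Cache (old->new): [R N B U]
  11. access G: MISS. Cache (old->new): [R N B U G]
  12. access B: HIT. Cache (old->new): [R N B U G]
  13. access R: HIT. Cache (old->new): [R N B U G]
  14. access N: HIT. Cache (old->new): [R N B U G]
  15. access R: HIT. Cache (old->new): [R N B U G]
  16. access B: HIT. Cache (old->new): [R N B U G]
  17. access K: MISS. Cache (old->new): [R N B U G K]
  18. access N: HIT. Cache (old->new): [R N B U G K]
  19. access B: HIT. Cache (old->new): [R N B U G K]
  20. access I: MISS. Cache (old->new): [R N B U G K I]
  21. access I: HIT. Cache (old->new): [R N B U G K I]
  22. access G: HIT. Cache (old->new): [R N B U G K I]
  23. access W: MISS. Cache (old->new): [R N B U G K I W]
  24. access U: HIT. Cache (old->new): [R N B U G K I W]
  25. access C: MISS, evict R. Cache (old->new): [N B U G K I W C]
Total: 16 hits, 9 misses, 1 evictions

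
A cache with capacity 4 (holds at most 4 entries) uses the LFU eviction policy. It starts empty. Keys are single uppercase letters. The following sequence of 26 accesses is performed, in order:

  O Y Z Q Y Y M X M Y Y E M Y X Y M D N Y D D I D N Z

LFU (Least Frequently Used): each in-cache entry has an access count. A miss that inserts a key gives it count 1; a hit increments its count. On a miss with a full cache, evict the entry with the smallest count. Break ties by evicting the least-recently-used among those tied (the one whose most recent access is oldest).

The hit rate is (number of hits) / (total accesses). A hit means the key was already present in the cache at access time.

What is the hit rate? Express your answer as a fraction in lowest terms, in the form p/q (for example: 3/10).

LFU simulation (capacity=4):
  1. access O: MISS. Cache: [O(c=1)]
  2. access Y: MISS. Cache: [O(c=1) Y(c=1)]
  3. access Z: MISS. Cache: [O(c=1) Y(c=1) Z(c=1)]
  4. access Q: MISS. Cache: [O(c=1) Y(c=1) Z(c=1) Q(c=1)]
  5. access Y: HIT, count now 2. Cache: [O(c=1) Z(c=1) Q(c=1) Y(c=2)]
  6. access Y: HIT, count now 3. Cache: [O(c=1) Z(c=1) Q(c=1) Y(c=3)]
  7. access M: MISS, evict O(c=1). Cache: [Z(c=1) Q(c=1) M(c=1) Y(c=3)]
  8. access X: MISS, evict Z(c=1). Cache: [Q(c=1) M(c=1) X(c=1) Y(c=3)]
  9. access M: HIT, count now 2. Cache: [Q(c=1) X(c=1) M(c=2) Y(c=3)]
  10. access Y: HIT, count now 4. Cache: [Q(c=1) X(c=1) M(c=2) Y(c=4)]
  11. access Y: HIT, count now 5. Cache: [Q(c=1) X(c=1) M(c=2) Y(c=5)]
  12. access E: MISS, evict Q(c=1). Cache: [X(c=1) E(c=1) M(c=2) Y(c=5)]
  13. access M: HIT, count now 3. Cache: [X(c=1) E(c=1) M(c=3) Y(c=5)]
  14. access Y: HIT, count now 6. Cache: [X(c=1) E(c=1) M(c=3) Y(c=6)]
  15. access X: HIT, count now 2. Cache: [E(c=1) X(c=2) M(c=3) Y(c=6)]
  16. access Y: HIT, count now 7. Cache: [E(c=1) X(c=2) M(c=3) Y(c=7)]
  17. access M: HIT, count now 4. Cache: [E(c=1) X(c=2) M(c=4) Y(c=7)]
  18. access D: MISS, evict E(c=1). Cache: [D(c=1) X(c=2) M(c=4) Y(c=7)]
  19. access N: MISS, evict D(c=1). Cache: [N(c=1) X(c=2) M(c=4) Y(c=7)]
  20. access Y: HIT, count now 8. Cache: [N(c=1) X(c=2) M(c=4) Y(c=8)]
  21. access D: MISS, evict N(c=1). Cache: [D(c=1) X(c=2) M(c=4) Y(c=8)]
  22. access D: HIT, count now 2. Cache: [X(c=2) D(c=2) M(c=4) Y(c=8)]
  23. access I: MISS, evict X(c=2). Cache: [I(c=1) D(c=2) M(c=4) Y(c=8)]
  24. access D: HIT, count now 3. Cache: [I(c=1) D(c=3) M(c=4) Y(c=8)]
  25. access N: MISS, evict I(c=1). Cache: [N(c=1) D(c=3) M(c=4) Y(c=8)]
  26. access Z: MISS, evict N(c=1). Cache: [Z(c=1) D(c=3) M(c=4) Y(c=8)]
Total: 13 hits, 13 misses, 9 evictions

Hit rate = 13/26 = 1/2

Answer: 1/2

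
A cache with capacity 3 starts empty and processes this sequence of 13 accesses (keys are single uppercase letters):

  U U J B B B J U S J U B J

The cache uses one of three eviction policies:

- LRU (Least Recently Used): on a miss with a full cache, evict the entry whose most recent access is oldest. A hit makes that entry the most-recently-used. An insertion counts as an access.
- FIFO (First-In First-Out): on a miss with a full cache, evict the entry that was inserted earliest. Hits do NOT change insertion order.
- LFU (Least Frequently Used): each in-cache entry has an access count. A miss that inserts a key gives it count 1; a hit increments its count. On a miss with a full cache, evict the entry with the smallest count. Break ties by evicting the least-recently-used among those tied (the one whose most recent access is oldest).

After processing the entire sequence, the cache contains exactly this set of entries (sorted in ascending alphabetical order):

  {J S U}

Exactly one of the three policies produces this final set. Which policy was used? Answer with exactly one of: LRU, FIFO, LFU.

Answer: FIFO

Derivation:
Simulating under each policy and comparing final sets:
  LRU: final set = {B J U} -> differs
  FIFO: final set = {J S U} -> MATCHES target
  LFU: final set = {B J U} -> differs
Only FIFO produces the target set.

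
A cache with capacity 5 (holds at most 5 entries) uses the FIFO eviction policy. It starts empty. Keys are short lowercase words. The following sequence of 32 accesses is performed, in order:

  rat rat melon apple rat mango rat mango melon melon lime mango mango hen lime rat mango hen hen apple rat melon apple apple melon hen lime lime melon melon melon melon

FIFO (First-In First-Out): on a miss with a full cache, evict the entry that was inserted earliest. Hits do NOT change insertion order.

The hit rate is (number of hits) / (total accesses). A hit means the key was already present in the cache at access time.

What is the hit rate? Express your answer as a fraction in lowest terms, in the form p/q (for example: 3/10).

Answer: 23/32

Derivation:
FIFO simulation (capacity=5):
  1. access rat: MISS. Cache (old->new): [rat]
  2. access rat: HIT. Cache (old->new): [rat]
  3. access melon: MISS. Cache (old->new): [rat melon]
  4. access apple: MISS. Cache (old->new): [rat melon apple]
  5. access rat: HIT. Cache (old->new): [rat melon apple]
  6. access mango: MISS. Cache (old->new): [rat melon apple mango]
  7. access rat: HIT. Cache (old->new): [rat melon apple mango]
  8. access mango: HIT. Cache (old->new): [rat melon apple mango]
  9. access melon: HIT. Cache (old->new): [rat melon apple mango]
  10. access melon: HIT. Cache (old->new): [rat melon apple mango]
  11. access lime: MISS. Cache (old->new): [rat melon apple mango lime]
  12. access mango: HIT. Cache (old->new): [rat melon apple mango lime]
  13. access mango: HIT. Cache (old->new): [rat melon apple mango lime]
  14. access hen: MISS, evict rat. Cache (old->new): [melon apple mango lime hen]
  15. access lime: HIT. Cache (old->new): [melon apple mango lime hen]
  16. access rat: MISS, evict melon. Cache (old->new): [apple mango lime hen rat]
  17. access mango: HIT. Cache (old->new): [apple mango lime hen rat]
  18. access hen: HIT. Cache (old->new): [apple mango lime hen rat]
  19. access hen: HIT. Cache (old->new): [apple mango lime hen rat]
  20. access apple: HIT. Cache (old->new): [apple mango lime hen rat]
  21. access rat: HIT. Cache (old->new): [apple mango lime hen rat]
  22. access melon: MISS, evict apple. Cache (old->new): [mango lime hen rat melon]
  23. access apple: MISS, evict mango. Cache (old->new): [lime hen rat melon apple]
  24. access apple: HIT. Cache (old->new): [lime hen rat melon apple]
  25. access melon: HIT. Cache (old->new): [lime hen rat melon apple]
  26. access hen: HIT. Cache (old->new): [lime hen rat melon apple]
  27. access lime: HIT. Cache (old->new): [lime hen rat melon apple]
  28. access lime: HIT. Cache (old->new): [lime hen rat melon apple]
  29. access melon: HIT. Cache (old->new): [lime hen rat melon apple]
  30. access melon: HIT. Cache (old->new): [lime hen rat melon apple]
  31. access melon: HIT. Cache (old->new): [lime hen rat melon apple]
  32. access melon: HIT. Cache (old->new): [lime hen rat melon apple]
Total: 23 hits, 9 misses, 4 evictions

Hit rate = 23/32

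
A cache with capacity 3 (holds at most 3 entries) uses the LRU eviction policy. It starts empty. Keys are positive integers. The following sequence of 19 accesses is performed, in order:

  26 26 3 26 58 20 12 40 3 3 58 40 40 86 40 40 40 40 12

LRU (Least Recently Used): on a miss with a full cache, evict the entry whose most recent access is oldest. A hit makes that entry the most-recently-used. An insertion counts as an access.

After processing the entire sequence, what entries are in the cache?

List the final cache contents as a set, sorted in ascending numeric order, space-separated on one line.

Answer: 12 40 86

Derivation:
LRU simulation (capacity=3):
  1. access 26: MISS. Cache (LRU->MRU): [26]
  2. access 26: HIT. Cache (LRU->MRU): [26]
  3. access 3: MISS. Cache (LRU->MRU): [26 3]
  4. access 26: HIT. Cache (LRU->MRU): [3 26]
  5. access 58: MISS. Cache (LRU->MRU): [3 26 58]
  6. access 20: MISS, evict 3. Cache (LRU->MRU): [26 58 20]
  7. access 12: MISS, evict 26. Cache (LRU->MRU): [58 20 12]
  8. access 40: MISS, evict 58. Cache (LRU->MRU): [20 12 40]
  9. access 3: MISS, evict 20. Cache (LRU->MRU): [12 40 3]
  10. access 3: HIT. Cache (LRU->MRU): [12 40 3]
  11. access 58: MISS, evict 12. Cache (LRU->MRU): [40 3 58]
  12. access 40: HIT. Cache (LRU->MRU): [3 58 40]
  13. access 40: HIT. Cache (LRU->MRU): [3 58 40]
  14. access 86: MISS, evict 3. Cache (LRU->MRU): [58 40 86]
  15. access 40: HIT. Cache (LRU->MRU): [58 86 40]
  16. access 40: HIT. Cache (LRU->MRU): [58 86 40]
  17. access 40: HIT. Cache (LRU->MRU): [58 86 40]
  18. access 40: HIT. Cache (LRU->MRU): [58 86 40]
  19. access 12: MISS, evict 58. Cache (LRU->MRU): [86 40 12]
Total: 9 hits, 10 misses, 7 evictions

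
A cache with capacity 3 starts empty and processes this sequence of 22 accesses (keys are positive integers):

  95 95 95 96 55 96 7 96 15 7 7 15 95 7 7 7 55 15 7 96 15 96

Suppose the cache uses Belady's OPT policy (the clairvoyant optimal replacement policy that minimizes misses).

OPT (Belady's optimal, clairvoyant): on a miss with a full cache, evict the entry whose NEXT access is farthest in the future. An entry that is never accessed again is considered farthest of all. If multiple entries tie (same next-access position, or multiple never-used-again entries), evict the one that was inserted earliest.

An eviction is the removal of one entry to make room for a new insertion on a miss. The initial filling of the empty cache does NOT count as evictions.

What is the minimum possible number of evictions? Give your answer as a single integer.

Answer: 4

Derivation:
OPT (Belady) simulation (capacity=3):
  1. access 95: MISS. Cache: [95]
  2. access 95: HIT. Next use of 95: step 3. Cache: [95]
  3. access 95: HIT. Next use of 95: step 13. Cache: [95]
  4. access 96: MISS. Cache: [95 96]
  5. access 55: MISS. Cache: [95 96 55]
  6. access 96: HIT. Next use of 96: step 8. Cache: [95 96 55]
  7. access 7: MISS, evict 55 (next use: step 17). Cache: [95 96 7]
  8. access 96: HIT. Next use of 96: step 20. Cache: [95 96 7]
  9. access 15: MISS, evict 96 (next use: step 20). Cache: [95 7 15]
  10. access 7: HIT. Next use of 7: step 11. Cache: [95 7 15]
  11. access 7: HIT. Next use of 7: step 14. Cache: [95 7 15]
  12. access 15: HIT. Next use of 15: step 18. Cache: [95 7 15]
  13. access 95: HIT. Next use of 95: never. Cache: [95 7 15]
  14. access 7: HIT. Next use of 7: step 15. Cache: [95 7 15]
  15. access 7: HIT. Next use of 7: step 16. Cache: [95 7 15]
  16. access 7: HIT. Next use of 7: step 19. Cache: [95 7 15]
  17. access 55: MISS, evict 95 (next use: never). Cache: [7 15 55]
  18. access 15: HIT. Next use of 15: step 21. Cache: [7 15 55]
  19. access 7: HIT. Next use of 7: never. Cache: [7 15 55]
  20. access 96: MISS, evict 7 (next use: never). Cache: [15 55 96]
  21. access 15: HIT. Next use of 15: never. Cache: [15 55 96]
  22. access 96: HIT. Next use of 96: never. Cache: [15 55 96]
Total: 15 hits, 7 misses, 4 evictions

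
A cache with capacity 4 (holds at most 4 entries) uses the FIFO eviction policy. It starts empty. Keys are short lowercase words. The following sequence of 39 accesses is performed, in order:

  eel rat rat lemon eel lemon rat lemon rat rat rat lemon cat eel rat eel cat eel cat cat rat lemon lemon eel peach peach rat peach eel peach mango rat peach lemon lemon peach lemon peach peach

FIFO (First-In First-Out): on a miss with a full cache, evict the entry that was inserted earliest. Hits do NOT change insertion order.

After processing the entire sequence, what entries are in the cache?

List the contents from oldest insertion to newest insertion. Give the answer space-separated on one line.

FIFO simulation (capacity=4):
  1. access eel: MISS. Cache (old->new): [eel]
  2. access rat: MISS. Cache (old->new): [eel rat]
  3. access rat: HIT. Cache (old->new): [eel rat]
  4. access lemon: MISS. Cache (old->new): [eel rat lemon]
  5. access eel: HIT. Cache (old->new): [eel rat lemon]
  6. access lemon: HIT. Cache (old->new): [eel rat lemon]
  7. access rat: HIT. Cache (old->new): [eel rat lemon]
  8. access lemon: HIT. Cache (old->new): [eel rat lemon]
  9. access rat: HIT. Cache (old->new): [eel rat lemon]
  10. access rat: HIT. Cache (old->new): [eel rat lemon]
  11. access rat: HIT. Cache (old->new): [eel rat lemon]
  12. access lemon: HIT. Cache (old->new): [eel rat lemon]
  13. access cat: MISS. Cache (old->new): [eel rat lemon cat]
  14. access eel: HIT. Cache (old->new): [eel rat lemon cat]
  15. access rat: HIT. Cache (old->new): [eel rat lemon cat]
  16. access eel: HIT. Cache (old->new): [eel rat lemon cat]
  17. access cat: HIT. Cache (old->new): [eel rat lemon cat]
  18. access eel: HIT. Cache (old->new): [eel rat lemon cat]
  19. access cat: HIT. Cache (old->new): [eel rat lemon cat]
  20. access cat: HIT. Cache (old->new): [eel rat lemon cat]
  21. access rat: HIT. Cache (old->new): [eel rat lemon cat]
  22. access lemon: HIT. Cache (old->new): [eel rat lemon cat]
  23. access lemon: HIT. Cache (old->new): [eel rat lemon cat]
  24. access eel: HIT. Cache (old->new): [eel rat lemon cat]
  25. access peach: MISS, evict eel. Cache (old->new): [rat lemon cat peach]
  26. access peach: HIT. Cache (old->new): [rat lemon cat peach]
  27. access rat: HIT. Cache (old->new): [rat lemon cat peach]
  28. access peach: HIT. Cache (old->new): [rat lemon cat peach]
  29. access eel: MISS, evict rat. Cache (old->new): [lemon cat peach eel]
  30. access peach: HIT. Cache (old->new): [lemon cat peach eel]
  31. access mango: MISS, evict lemon. Cache (old->new): [cat peach eel mango]
  32. access rat: MISS, evict cat. Cache (old->new): [peach eel mango rat]
  33. access peach: HIT. Cache (old->new): [peach eel mango rat]
  34. access lemon: MISS, evict peach. Cache (old->new): [eel mango rat lemon]
  35. access lemon: HIT. Cache (old->new): [eel mango rat lemon]
  36. access peach: MISS, evict eel. Cache (old->new): [mango rat lemon peach]
  37. access lemon: HIT. Cache (old->new): [mango rat lemon peach]
  38. access peach: HIT. Cache (old->new): [mango rat lemon peach]
  39. access peach: HIT. Cache (old->new): [mango rat lemon peach]
Total: 29 hits, 10 misses, 6 evictions

Answer: mango rat lemon peach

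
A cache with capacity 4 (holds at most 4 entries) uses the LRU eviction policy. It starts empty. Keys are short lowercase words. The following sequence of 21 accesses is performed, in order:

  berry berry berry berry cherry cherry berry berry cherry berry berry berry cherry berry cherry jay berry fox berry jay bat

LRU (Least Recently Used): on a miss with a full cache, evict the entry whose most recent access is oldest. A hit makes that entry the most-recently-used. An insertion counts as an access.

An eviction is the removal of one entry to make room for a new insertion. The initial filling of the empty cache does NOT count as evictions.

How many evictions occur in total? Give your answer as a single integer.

Answer: 1

Derivation:
LRU simulation (capacity=4):
  1. access berry: MISS. Cache (LRU->MRU): [berry]
  2. access berry: HIT. Cache (LRU->MRU): [berry]
  3. access berry: HIT. Cache (LRU->MRU): [berry]
  4. access berry: HIT. Cache (LRU->MRU): [berry]
  5. access cherry: MISS. Cache (LRU->MRU): [berry cherry]
  6. access cherry: HIT. Cache (LRU->MRU): [berry cherry]
  7. access berry: HIT. Cache (LRU->MRU): [cherry berry]
  8. access berry: HIT. Cache (LRU->MRU): [cherry berry]
  9. access cherry: HIT. Cache (LRU->MRU): [berry cherry]
  10. access berry: HIT. Cache (LRU->MRU): [cherry berry]
  11. access berry: HIT. Cache (LRU->MRU): [cherry berry]
  12. access berry: HIT. Cache (LRU->MRU): [cherry berry]
  13. access cherry: HIT. Cache (LRU->MRU): [berry cherry]
  14. access berry: HIT. Cache (LRU->MRU): [cherry berry]
  15. access cherry: HIT. Cache (LRU->MRU): [berry cherry]
  16. access jay: MISS. Cache (LRU->MRU): [berry cherry jay]
  17. access berry: HIT. Cache (LRU->MRU): [cherry jay berry]
  18. access fox: MISS. Cache (LRU->MRU): [cherry jay berry fox]
  19. access berry: HIT. Cache (LRU->MRU): [cherry jay fox berry]
  20. access jay: HIT. Cache (LRU->MRU): [cherry fox berry jay]
  21. access bat: MISS, evict cherry. Cache (LRU->MRU): [fox berry jay bat]
Total: 16 hits, 5 misses, 1 evictions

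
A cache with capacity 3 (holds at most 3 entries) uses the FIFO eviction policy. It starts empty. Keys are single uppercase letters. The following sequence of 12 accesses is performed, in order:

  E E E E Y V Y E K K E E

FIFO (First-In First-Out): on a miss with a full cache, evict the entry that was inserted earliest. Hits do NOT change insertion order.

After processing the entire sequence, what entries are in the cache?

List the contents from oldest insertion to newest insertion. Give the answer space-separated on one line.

Answer: V K E

Derivation:
FIFO simulation (capacity=3):
  1. access E: MISS. Cache (old->new): [E]
  2. access E: HIT. Cache (old->new): [E]
  3. access E: HIT. Cache (old->new): [E]
  4. access E: HIT. Cache (old->new): [E]
  5. access Y: MISS. Cache (old->new): [E Y]
  6. access V: MISS. Cache (old->new): [E Y V]
  7. access Y: HIT. Cache (old->new): [E Y V]
  8. access E: HIT. Cache (old->new): [E Y V]
  9. access K: MISS, evict E. Cache (old->new): [Y V K]
  10. access K: HIT. Cache (old->new): [Y V K]
  11. access E: MISS, evict Y. Cache (old->new): [V K E]
  12. access E: HIT. Cache (old->new): [V K E]
Total: 7 hits, 5 misses, 2 evictions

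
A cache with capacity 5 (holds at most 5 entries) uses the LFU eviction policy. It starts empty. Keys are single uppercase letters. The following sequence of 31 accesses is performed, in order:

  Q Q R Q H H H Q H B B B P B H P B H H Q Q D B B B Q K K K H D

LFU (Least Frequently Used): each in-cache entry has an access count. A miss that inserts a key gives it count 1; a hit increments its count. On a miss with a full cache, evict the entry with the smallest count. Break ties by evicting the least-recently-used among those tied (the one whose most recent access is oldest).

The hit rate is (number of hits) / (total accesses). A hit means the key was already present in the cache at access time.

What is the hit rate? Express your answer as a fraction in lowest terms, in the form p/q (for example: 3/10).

Answer: 23/31

Derivation:
LFU simulation (capacity=5):
  1. access Q: MISS. Cache: [Q(c=1)]
  2. access Q: HIT, count now 2. Cache: [Q(c=2)]
  3. access R: MISS. Cache: [R(c=1) Q(c=2)]
  4. access Q: HIT, count now 3. Cache: [R(c=1) Q(c=3)]
  5. access H: MISS. Cache: [R(c=1) H(c=1) Q(c=3)]
  6. access H: HIT, count now 2. Cache: [R(c=1) H(c=2) Q(c=3)]
  7. access H: HIT, count now 3. Cache: [R(c=1) Q(c=3) H(c=3)]
  8. access Q: HIT, count now 4. Cache: [R(c=1) H(c=3) Q(c=4)]
  9. access H: HIT, count now 4. Cache: [R(c=1) Q(c=4) H(c=4)]
  10. access B: MISS. Cache: [R(c=1) B(c=1) Q(c=4) H(c=4)]
  11. access B: HIT, count now 2. Cache: [R(c=1) B(c=2) Q(c=4) H(c=4)]
  12. access B: HIT, count now 3. Cache: [R(c=1) B(c=3) Q(c=4) H(c=4)]
  13. access P: MISS. Cache: [R(c=1) P(c=1) B(c=3) Q(c=4) H(c=4)]
  14. access B: HIT, count now 4. Cache: [R(c=1) P(c=1) Q(c=4) H(c=4) B(c=4)]
  15. access H: HIT, count now 5. Cache: [R(c=1) P(c=1) Q(c=4) B(c=4) H(c=5)]
  16. access P: HIT, count now 2. Cache: [R(c=1) P(c=2) Q(c=4) B(c=4) H(c=5)]
  17. access B: HIT, count now 5. Cache: [R(c=1) P(c=2) Q(c=4) H(c=5) B(c=5)]
  18. access H: HIT, count now 6. Cache: [R(c=1) P(c=2) Q(c=4) B(c=5) H(c=6)]
  19. access H: HIT, count now 7. Cache: [R(c=1) P(c=2) Q(c=4) B(c=5) H(c=7)]
  20. access Q: HIT, count now 5. Cache: [R(c=1) P(c=2) B(c=5) Q(c=5) H(c=7)]
  21. access Q: HIT, count now 6. Cache: [R(c=1) P(c=2) B(c=5) Q(c=6) H(c=7)]
  22. access D: MISS, evict R(c=1). Cache: [D(c=1) P(c=2) B(c=5) Q(c=6) H(c=7)]
  23. access B: HIT, count now 6. Cache: [D(c=1) P(c=2) Q(c=6) B(c=6) H(c=7)]
  24. access B: HIT, count now 7. Cache: [D(c=1) P(c=2) Q(c=6) H(c=7) B(c=7)]
  25. access B: HIT, count now 8. Cache: [D(c=1) P(c=2) Q(c=6) H(c=7) B(c=8)]
  26. access Q: HIT, count now 7. Cache: [D(c=1) P(c=2) H(c=7) Q(c=7) B(c=8)]
  27. access K: MISS, evict D(c=1). Cache: [K(c=1) P(c=2) H(c=7) Q(c=7) B(c=8)]
  28. access K: HIT, count now 2. Cache: [P(c=2) K(c=2) H(c=7) Q(c=7) B(c=8)]
  29. access K: HIT, count now 3. Cache: [P(c=2) K(c=3) H(c=7) Q(c=7) B(c=8)]
  30. access H: HIT, count now 8. Cache: [P(c=2) K(c=3) Q(c=7) B(c=8) H(c=8)]
  31. access D: MISS, evict P(c=2). Cache: [D(c=1) K(c=3) Q(c=7) B(c=8) H(c=8)]
Total: 23 hits, 8 misses, 3 evictions

Hit rate = 23/31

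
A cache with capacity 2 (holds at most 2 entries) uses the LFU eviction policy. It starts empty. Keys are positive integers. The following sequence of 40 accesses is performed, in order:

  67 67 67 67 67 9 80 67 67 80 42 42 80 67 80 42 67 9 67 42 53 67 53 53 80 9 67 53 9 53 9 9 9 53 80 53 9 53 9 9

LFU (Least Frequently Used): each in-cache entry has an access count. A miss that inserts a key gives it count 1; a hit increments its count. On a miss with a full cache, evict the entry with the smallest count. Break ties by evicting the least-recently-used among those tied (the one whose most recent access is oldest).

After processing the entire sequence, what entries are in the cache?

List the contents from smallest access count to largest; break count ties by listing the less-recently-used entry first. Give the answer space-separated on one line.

LFU simulation (capacity=2):
  1. access 67: MISS. Cache: [67(c=1)]
  2. access 67: HIT, count now 2. Cache: [67(c=2)]
  3. access 67: HIT, count now 3. Cache: [67(c=3)]
  4. access 67: HIT, count now 4. Cache: [67(c=4)]
  5. access 67: HIT, count now 5. Cache: [67(c=5)]
  6. access 9: MISS. Cache: [9(c=1) 67(c=5)]
  7. access 80: MISS, evict 9(c=1). Cache: [80(c=1) 67(c=5)]
  8. access 67: HIT, count now 6. Cache: [80(c=1) 67(c=6)]
  9. access 67: HIT, count now 7. Cache: [80(c=1) 67(c=7)]
  10. access 80: HIT, count now 2. Cache: [80(c=2) 67(c=7)]
  11. access 42: MISS, evict 80(c=2). Cache: [42(c=1) 67(c=7)]
  12. access 42: HIT, count now 2. Cache: [42(c=2) 67(c=7)]
  13. access 80: MISS, evict 42(c=2). Cache: [80(c=1) 67(c=7)]
  14. access 67: HIT, count now 8. Cache: [80(c=1) 67(c=8)]
  15. access 80: HIT, count now 2. Cache: [80(c=2) 67(c=8)]
  16. access 42: MISS, evict 80(c=2). Cache: [42(c=1) 67(c=8)]
  17. access 67: HIT, count now 9. Cache: [42(c=1) 67(c=9)]
  18. access 9: MISS, evict 42(c=1). Cache: [9(c=1) 67(c=9)]
  19. access 67: HIT, count now 10. Cache: [9(c=1) 67(c=10)]
  20. access 42: MISS, evict 9(c=1). Cache: [42(c=1) 67(c=10)]
  21. access 53: MISS, evict 42(c=1). Cache: [53(c=1) 67(c=10)]
  22. access 67: HIT, count now 11. Cache: [53(c=1) 67(c=11)]
  23. access 53: HIT, count now 2. Cache: [53(c=2) 67(c=11)]
  24. access 53: HIT, count now 3. Cache: [53(c=3) 67(c=11)]
  25. access 80: MISS, evict 53(c=3). Cache: [80(c=1) 67(c=11)]
  26. access 9: MISS, evict 80(c=1). Cache: [9(c=1) 67(c=11)]
  27. access 67: HIT, count now 12. Cache: [9(c=1) 67(c=12)]
  28. access 53: MISS, evict 9(c=1). Cache: [53(c=1) 67(c=12)]
  29. access 9: MISS, evict 53(c=1). Cache: [9(c=1) 67(c=12)]
  30. access 53: MISS, evict 9(c=1). Cache: [53(c=1) 67(c=12)]
  31. access 9: MISS, evict 53(c=1). Cache: [9(c=1) 67(c=12)]
  32. access 9: HIT, count now 2. Cache: [9(c=2) 67(c=12)]
  33. access 9: HIT, count now 3. Cache: [9(c=3) 67(c=12)]
  34. access 53: MISS, evict 9(c=3). Cache: [53(c=1) 67(c=12)]
  35. access 80: MISS, evict 53(c=1). Cache: [80(c=1) 67(c=12)]
  36. access 53: MISS, evict 80(c=1). Cache: [53(c=1) 67(c=12)]
  37. access 9: MISS, evict 53(c=1). Cache: [9(c=1) 67(c=12)]
  38. access 53: MISS, evict 9(c=1). Cache: [53(c=1) 67(c=12)]
  39. access 9: MISS, evict 53(c=1). Cache: [9(c=1) 67(c=12)]
  40. access 9: HIT, count now 2. Cache: [9(c=2) 67(c=12)]
Total: 19 hits, 21 misses, 19 evictions

Answer: 9 67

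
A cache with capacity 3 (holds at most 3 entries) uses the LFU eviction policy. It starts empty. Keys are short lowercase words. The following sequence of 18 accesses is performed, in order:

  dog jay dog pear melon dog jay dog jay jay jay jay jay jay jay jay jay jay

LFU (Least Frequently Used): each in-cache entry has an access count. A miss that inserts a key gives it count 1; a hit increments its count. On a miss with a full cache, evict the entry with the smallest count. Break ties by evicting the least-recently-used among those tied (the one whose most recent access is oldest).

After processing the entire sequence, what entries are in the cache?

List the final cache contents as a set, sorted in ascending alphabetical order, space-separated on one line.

Answer: dog jay melon

Derivation:
LFU simulation (capacity=3):
  1. access dog: MISS. Cache: [dog(c=1)]
  2. access jay: MISS. Cache: [dog(c=1) jay(c=1)]
  3. access dog: HIT, count now 2. Cache: [jay(c=1) dog(c=2)]
  4. access pear: MISS. Cache: [jay(c=1) pear(c=1) dog(c=2)]
  5. access melon: MISS, evict jay(c=1). Cache: [pear(c=1) melon(c=1) dog(c=2)]
  6. access dog: HIT, count now 3. Cache: [pear(c=1) melon(c=1) dog(c=3)]
  7. access jay: MISS, evict pear(c=1). Cache: [melon(c=1) jay(c=1) dog(c=3)]
  8. access dog: HIT, count now 4. Cache: [melon(c=1) jay(c=1) dog(c=4)]
  9. access jay: HIT, count now 2. Cache: [melon(c=1) jay(c=2) dog(c=4)]
  10. access jay: HIT, count now 3. Cache: [melon(c=1) jay(c=3) dog(c=4)]
  11. access jay: HIT, count now 4. Cache: [melon(c=1) dog(c=4) jay(c=4)]
  12. access jay: HIT, count now 5. Cache: [melon(c=1) dog(c=4) jay(c=5)]
  13. access jay: HIT, count now 6. Cache: [melon(c=1) dog(c=4) jay(c=6)]
  14. access jay: HIT, count now 7. Cache: [melon(c=1) dog(c=4) jay(c=7)]
  15. access jay: HIT, count now 8. Cache: [melon(c=1) dog(c=4) jay(c=8)]
  16. access jay: HIT, count now 9. Cache: [melon(c=1) dog(c=4) jay(c=9)]
  17. access jay: HIT, count now 10. Cache: [melon(c=1) dog(c=4) jay(c=10)]
  18. access jay: HIT, count now 11. Cache: [melon(c=1) dog(c=4) jay(c=11)]
Total: 13 hits, 5 misses, 2 evictions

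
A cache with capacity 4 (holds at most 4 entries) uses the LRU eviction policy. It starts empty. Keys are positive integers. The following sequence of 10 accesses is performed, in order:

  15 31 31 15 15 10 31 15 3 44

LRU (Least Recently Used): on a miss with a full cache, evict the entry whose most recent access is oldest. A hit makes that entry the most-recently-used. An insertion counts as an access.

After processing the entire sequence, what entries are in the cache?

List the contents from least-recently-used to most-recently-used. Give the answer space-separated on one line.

Answer: 31 15 3 44

Derivation:
LRU simulation (capacity=4):
  1. access 15: MISS. Cache (LRU->MRU): [15]
  2. access 31: MISS. Cache (LRU->MRU): [15 31]
  3. access 31: HIT. Cache (LRU->MRU): [15 31]
  4. access 15: HIT. Cache (LRU->MRU): [31 15]
  5. access 15: HIT. Cache (LRU->MRU): [31 15]
  6. access 10: MISS. Cache (LRU->MRU): [31 15 10]
  7. access 31: HIT. Cache (LRU->MRU): [15 10 31]
  8. access 15: HIT. Cache (LRU->MRU): [10 31 15]
  9. access 3: MISS. Cache (LRU->MRU): [10 31 15 3]
  10. access 44: MISS, evict 10. Cache (LRU->MRU): [31 15 3 44]
Total: 5 hits, 5 misses, 1 evictions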